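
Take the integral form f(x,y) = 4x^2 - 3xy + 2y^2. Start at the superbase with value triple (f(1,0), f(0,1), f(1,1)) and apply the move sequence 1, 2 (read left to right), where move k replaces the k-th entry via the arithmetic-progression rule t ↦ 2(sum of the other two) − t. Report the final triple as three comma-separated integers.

start (4,2,3) = (f(1,0),f(0,1),f(1,1))
replace slot 1: 2·(2+3) − 4 = 6 → (6,2,3)
replace slot 2: 2·(6+3) − 2 = 16 → (6,16,3)

6,16,3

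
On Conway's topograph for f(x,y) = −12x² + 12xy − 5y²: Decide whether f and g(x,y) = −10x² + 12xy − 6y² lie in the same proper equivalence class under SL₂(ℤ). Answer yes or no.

D₁ = -96, D₂ = -96
f is negative-definite; reduce −f:
−f: translate: b→12 (≡-12 mod 24), so (12,-12,5)→(12,12,5)
−f: flip: (12,12,5)→(5,-12,12)
−f: translate: b→-2 (≡-12 mod 10), so (5,-12,12)→(5,-2,5)
−f: flip: (5,-2,5)→(5,2,5)
−f: reduced (well bottom): (5,2,5) with a≤c, −a<b≤a
flip sign back: reduced form of f is (-5,-2,-5)
g is negative-definite; reduce −g:
−g: translate: b→8 (≡-12 mod 20), so (10,-12,6)→(10,8,4)
−g: flip: (10,8,4)→(4,-8,10)
−g: translate: b→0 (≡-8 mod 8), so (4,-8,10)→(4,0,6)
−g: reduced (well bottom): (4,0,6) with a≤c, −a<b≤a
flip sign back: reduced form of g is (-4,0,-6)
reduced forms (-5, -2, -5) vs (-4, 0, -6) ⇒ inequivalent

no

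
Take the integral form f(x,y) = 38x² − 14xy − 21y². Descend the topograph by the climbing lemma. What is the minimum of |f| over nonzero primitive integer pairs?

descent: ρ → (-21,56,3)  [lands on river]
river: ρ → (3,58,-2)
river: ρ → (-2,58,3)
river: ρ → (3,56,-21)
river: ρ → (-21,28,31)
river: ρ → (31,34,-18)
river: ρ → (-18,38,27)
river: ρ → (27,16,-29)
river: ρ → (-29,42,14)
river: ρ → (14,42,-29)
river: ρ → (-29,16,27)
river: ρ → (27,38,-18)
river: ρ → (-18,34,31)
river: ρ → (31,28,-21)
closes: descent 1, river 14
min |a| on river = 2

2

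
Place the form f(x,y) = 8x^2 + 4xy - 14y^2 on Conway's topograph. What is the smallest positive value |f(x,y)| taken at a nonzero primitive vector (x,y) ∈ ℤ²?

descent: ρ → (-14,-4,8)
descent: ρ → (8,20,-2)  [lands on river]
river: ρ → (-2,20,8)
river: ρ → (8,12,-10)
river: ρ → (-10,8,10)
river: ρ → (10,12,-8)
river: ρ → (-8,20,2)
river: ρ → (2,20,-8)
river: ρ → (-8,12,10)
river: ρ → (10,8,-10)
river: ρ → (-10,12,8)
closes: descent 2, river 10
min |a| on river = 2

2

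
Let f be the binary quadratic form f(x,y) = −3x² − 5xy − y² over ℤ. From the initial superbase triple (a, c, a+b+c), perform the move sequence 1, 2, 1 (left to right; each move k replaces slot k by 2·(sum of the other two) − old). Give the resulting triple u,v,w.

start (-3,-1,-9) = (f(1,0),f(0,1),f(1,1))
replace slot 1: 2·((-1)+(-9)) − (-3) = -17 → (-17,-1,-9)
replace slot 2: 2·((-17)+(-9)) − (-1) = -51 → (-17,-51,-9)
replace slot 1: 2·((-51)+(-9)) − (-17) = -103 → (-103,-51,-9)

-103,-51,-9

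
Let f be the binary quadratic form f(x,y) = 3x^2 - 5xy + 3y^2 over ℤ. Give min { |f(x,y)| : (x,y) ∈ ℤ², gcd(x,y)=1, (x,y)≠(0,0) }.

translate: b→1 (≡-5 mod 6), so (3,-5,3)→(3,1,1)
flip: (3,1,1)→(1,-1,3)
translate: b→1 (≡-1 mod 2), so (1,-1,3)→(1,1,3)
reduced (well bottom): (1,1,3) with a≤c, −a<b≤a
well minimum = a = 1

1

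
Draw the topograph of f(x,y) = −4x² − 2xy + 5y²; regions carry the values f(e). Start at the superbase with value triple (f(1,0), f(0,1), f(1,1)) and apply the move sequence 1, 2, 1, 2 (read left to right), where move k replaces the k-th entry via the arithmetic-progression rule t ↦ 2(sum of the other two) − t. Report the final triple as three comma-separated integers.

start (-4,5,-1) = (f(1,0),f(0,1),f(1,1))
replace slot 1: 2·(5+(-1)) − (-4) = 12 → (12,5,-1)
replace slot 2: 2·(12+(-1)) − 5 = 17 → (12,17,-1)
replace slot 1: 2·(17+(-1)) − 12 = 20 → (20,17,-1)
replace slot 2: 2·(20+(-1)) − 17 = 21 → (20,21,-1)

20,21,-1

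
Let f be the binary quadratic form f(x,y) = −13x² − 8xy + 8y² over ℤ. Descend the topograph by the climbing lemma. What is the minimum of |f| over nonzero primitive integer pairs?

descent: ρ → (8,8,-13)  [lands on river]
river: ρ → (-13,18,3)
river: ρ → (3,18,-13)
river: ρ → (-13,8,8)
closes: descent 1, river 4
min |a| on river = 3

3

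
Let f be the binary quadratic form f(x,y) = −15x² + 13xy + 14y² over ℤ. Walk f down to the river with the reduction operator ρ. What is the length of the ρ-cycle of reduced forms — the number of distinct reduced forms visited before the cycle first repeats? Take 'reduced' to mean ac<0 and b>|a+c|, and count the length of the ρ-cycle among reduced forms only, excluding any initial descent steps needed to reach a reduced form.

D = 1009, ⌊√D⌋ = 31
river: ρ → (14,15,-14)
river: ρ → (-14,13,15)
river: ρ → (15,17,-12)
river: ρ → (-12,31,1)
river: ρ → (1,31,-12)
river: ρ → (-12,17,15)
river: ρ → (15,13,-14)
river: ρ → (-14,15,14)
river: ρ → (14,13,-15)
river: ρ → (-15,17,12)
river: ρ → (12,31,-1)
river: ρ → (-1,31,12)
river: ρ → (12,17,-15)
river: ρ → (-15,13,14)
ρ-cycle length = 14 (tail of 0 descent steps not counted)

14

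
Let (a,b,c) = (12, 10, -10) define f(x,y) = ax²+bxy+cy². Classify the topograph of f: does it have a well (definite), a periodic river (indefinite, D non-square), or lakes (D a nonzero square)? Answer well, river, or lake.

D = b²−4ac = 10² − 4·12·(-10) = 580
D > 0 non-square ⇒ indefinite ⇒ periodic river

river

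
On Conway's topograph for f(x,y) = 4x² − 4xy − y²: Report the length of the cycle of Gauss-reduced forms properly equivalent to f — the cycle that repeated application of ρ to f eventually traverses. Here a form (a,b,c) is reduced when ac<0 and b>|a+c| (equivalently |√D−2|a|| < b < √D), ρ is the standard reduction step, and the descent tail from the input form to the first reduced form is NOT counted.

D = 32, ⌊√D⌋ = 5
descent: ρ → (-1,4,4)  [lands on river]
river: ρ → (4,4,-1)
ρ-cycle length = 2 (tail of 1 descent step not counted)

2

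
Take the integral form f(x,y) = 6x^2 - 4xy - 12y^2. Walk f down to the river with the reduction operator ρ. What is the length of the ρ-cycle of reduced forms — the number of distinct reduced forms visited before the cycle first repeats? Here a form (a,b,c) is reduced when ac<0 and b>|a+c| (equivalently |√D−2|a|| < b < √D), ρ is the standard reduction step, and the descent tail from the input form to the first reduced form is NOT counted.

D = 304, ⌊√D⌋ = 17
descent: ρ → (-12,4,6)
descent: ρ → (6,8,-10)  [lands on river]
river: ρ → (-10,12,4)
river: ρ → (4,12,-10)
river: ρ → (-10,8,6)
river: ρ → (6,16,-2)
river: ρ → (-2,16,6)
ρ-cycle length = 6 (tail of 2 descent steps not counted)

6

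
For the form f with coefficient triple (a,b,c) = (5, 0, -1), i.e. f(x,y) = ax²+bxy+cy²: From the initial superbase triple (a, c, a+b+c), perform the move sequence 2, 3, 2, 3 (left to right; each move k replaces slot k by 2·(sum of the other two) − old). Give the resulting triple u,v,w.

start (5,-1,4) = (f(1,0),f(0,1),f(1,1))
replace slot 2: 2·(5+4) − (-1) = 19 → (5,19,4)
replace slot 3: 2·(5+19) − 4 = 44 → (5,19,44)
replace slot 2: 2·(5+44) − 19 = 79 → (5,79,44)
replace slot 3: 2·(5+79) − 44 = 124 → (5,79,124)

5,79,124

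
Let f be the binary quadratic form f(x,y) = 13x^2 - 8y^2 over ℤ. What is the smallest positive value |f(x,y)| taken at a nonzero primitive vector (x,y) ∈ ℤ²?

descent: ρ → (-8,16,5)  [lands on river]
river: ρ → (5,14,-11)
river: ρ → (-11,8,8)
river: ρ → (8,8,-11)
river: ρ → (-11,14,5)
river: ρ → (5,16,-8)
closes: descent 1, river 6
min |a| on river = 5

5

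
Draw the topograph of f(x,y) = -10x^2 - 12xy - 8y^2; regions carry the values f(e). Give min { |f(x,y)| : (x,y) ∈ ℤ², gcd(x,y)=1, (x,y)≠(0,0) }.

translate: b→-8 (≡12 mod 20), so (10,12,8)→(10,-8,6)
flip: (10,-8,6)→(6,8,10)
translate: b→-4 (≡8 mod 12), so (6,8,10)→(6,-4,8)
reduced (well bottom): (6,-4,8) with a≤c, −a<b≤a
well minimum |f| = |-6| = 6 (negative-definite)

6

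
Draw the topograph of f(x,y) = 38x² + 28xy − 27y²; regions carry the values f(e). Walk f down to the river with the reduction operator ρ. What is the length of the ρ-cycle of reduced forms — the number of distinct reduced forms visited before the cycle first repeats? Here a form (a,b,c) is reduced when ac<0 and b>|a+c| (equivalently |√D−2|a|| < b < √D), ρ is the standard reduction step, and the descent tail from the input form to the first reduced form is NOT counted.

D = 4888, ⌊√D⌋ = 69
river: ρ → (-27,26,39)
river: ρ → (39,52,-14)
river: ρ → (-14,60,23)
river: ρ → (23,32,-42)
river: ρ → (-42,52,13)
river: ρ → (13,52,-42)
river: ρ → (-42,32,23)
river: ρ → (23,60,-14)
river: ρ → (-14,52,39)
river: ρ → (39,26,-27)
river: ρ → (-27,28,38)
river: ρ → (38,48,-17)
river: ρ → (-17,54,29)
river: ρ → (29,62,-9)
river: ρ → (-9,64,22)
river: ρ → (22,68,-3)
river: ρ → (-3,64,66)
river: ρ → (66,68,-1)
river: ρ → (-1,68,66)
river: ρ → (66,64,-3)
river: ρ → (-3,68,22)
river: ρ → (22,64,-9)
river: ρ → (-9,62,29)
river: ρ → (29,54,-17)
river: ρ → (-17,48,38)
river: ρ → (38,28,-27)
ρ-cycle length = 26 (tail of 0 descent steps not counted)

26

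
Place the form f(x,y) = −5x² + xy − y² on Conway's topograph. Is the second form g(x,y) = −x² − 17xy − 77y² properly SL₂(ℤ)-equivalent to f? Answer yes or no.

D₁ = -19, D₂ = -19
f is negative-definite; reduce −f:
−f: flip: (5,-1,1)→(1,1,5)
−f: reduced (well bottom): (1,1,5) with a≤c, −a<b≤a
flip sign back: reduced form of f is (-1,-1,-5)
g is negative-definite; reduce −g:
−g: translate: b→1 (≡17 mod 2), so (1,17,77)→(1,1,5)
−g: reduced (well bottom): (1,1,5) with a≤c, −a<b≤a
flip sign back: reduced form of g is (-1,-1,-5)
reduced forms (-1, -1, -5) vs (-1, -1, -5) ⇒ equivalent

yes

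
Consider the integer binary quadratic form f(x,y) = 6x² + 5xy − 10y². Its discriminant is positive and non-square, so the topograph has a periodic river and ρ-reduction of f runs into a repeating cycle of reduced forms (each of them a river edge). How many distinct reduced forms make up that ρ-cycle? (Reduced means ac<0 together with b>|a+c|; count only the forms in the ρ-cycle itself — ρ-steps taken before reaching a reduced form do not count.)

D = 265, ⌊√D⌋ = 16
river: ρ → (-10,15,1)
river: ρ → (1,15,-10)
river: ρ → (-10,5,6)
river: ρ → (6,7,-9)
river: ρ → (-9,11,4)
river: ρ → (4,13,-6)
river: ρ → (-6,11,6)
river: ρ → (6,13,-4)
river: ρ → (-4,11,9)
river: ρ → (9,7,-6)
river: ρ → (-6,5,10)
river: ρ → (10,15,-1)
river: ρ → (-1,15,10)
river: ρ → (10,5,-6)
river: ρ → (-6,7,9)
river: ρ → (9,11,-4)
river: ρ → (-4,13,6)
river: ρ → (6,11,-6)
river: ρ → (-6,13,4)
river: ρ → (4,11,-9)
river: ρ → (-9,7,6)
river: ρ → (6,5,-10)
ρ-cycle length = 22 (tail of 0 descent steps not counted)

22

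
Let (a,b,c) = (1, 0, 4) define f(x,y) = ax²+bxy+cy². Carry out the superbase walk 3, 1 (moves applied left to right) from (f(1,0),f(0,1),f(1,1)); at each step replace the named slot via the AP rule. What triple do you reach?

start (1,4,5) = (f(1,0),f(0,1),f(1,1))
replace slot 3: 2·(1+4) − 5 = 5 → (1,4,5)
replace slot 1: 2·(4+5) − 1 = 17 → (17,4,5)

17,4,5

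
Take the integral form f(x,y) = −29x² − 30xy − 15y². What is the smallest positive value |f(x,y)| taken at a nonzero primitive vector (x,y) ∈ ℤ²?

translate: b→-28 (≡30 mod 58), so (29,30,15)→(29,-28,14)
flip: (29,-28,14)→(14,28,29)
translate: b→0 (≡28 mod 28), so (14,28,29)→(14,0,15)
reduced (well bottom): (14,0,15) with a≤c, −a<b≤a
well minimum |f| = |-14| = 14 (negative-definite)

14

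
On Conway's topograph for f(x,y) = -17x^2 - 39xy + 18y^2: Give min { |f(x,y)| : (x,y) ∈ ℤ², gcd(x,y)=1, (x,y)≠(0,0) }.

descent: ρ → (18,39,-17)  [lands on river]
river: ρ → (-17,29,28)
river: ρ → (28,27,-18)
river: ρ → (-18,45,10)
river: ρ → (10,35,-38)
river: ρ → (-38,41,7)
river: ρ → (7,43,-32)
river: ρ → (-32,21,18)
river: ρ → (18,51,-2)
river: ρ → (-2,49,43)
river: ρ → (43,37,-8)
river: ρ → (-8,43,28)
river: ρ → (28,13,-23)
river: ρ → (-23,33,18)
closes: descent 1, river 14
min |a| on river = 2

2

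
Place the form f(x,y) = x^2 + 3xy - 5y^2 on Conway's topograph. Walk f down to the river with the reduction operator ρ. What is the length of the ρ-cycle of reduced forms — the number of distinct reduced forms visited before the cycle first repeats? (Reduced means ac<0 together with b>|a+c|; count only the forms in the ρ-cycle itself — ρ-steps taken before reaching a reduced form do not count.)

D = 29, ⌊√D⌋ = 5
descent: ρ → (-5,-3,1)
descent: ρ → (1,5,-1)  [lands on river]
river: ρ → (-1,5,1)
ρ-cycle length = 2 (tail of 2 descent steps not counted)

2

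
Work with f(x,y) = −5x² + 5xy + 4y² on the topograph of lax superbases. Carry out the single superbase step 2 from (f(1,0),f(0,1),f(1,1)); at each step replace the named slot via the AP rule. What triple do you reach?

start (-5,4,4) = (f(1,0),f(0,1),f(1,1))
replace slot 2: 2·((-5)+4) − 4 = -6 → (-5,-6,4)

-5,-6,4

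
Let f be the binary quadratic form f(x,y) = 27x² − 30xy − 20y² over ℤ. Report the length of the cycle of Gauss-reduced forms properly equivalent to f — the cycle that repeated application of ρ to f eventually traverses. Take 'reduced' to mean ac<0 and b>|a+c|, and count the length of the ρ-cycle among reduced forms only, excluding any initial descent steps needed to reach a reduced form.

D = 3060, ⌊√D⌋ = 55
descent: ρ → (-20,30,27)  [lands on river]
river: ρ → (27,24,-23)
river: ρ → (-23,22,28)
river: ρ → (28,34,-17)
river: ρ → (-17,34,28)
river: ρ → (28,22,-23)
river: ρ → (-23,24,27)
river: ρ → (27,30,-20)
river: ρ → (-20,50,7)
river: ρ → (7,48,-27)
river: ρ → (-27,6,28)
river: ρ → (28,50,-5)
river: ρ → (-5,50,28)
river: ρ → (28,6,-27)
river: ρ → (-27,48,7)
river: ρ → (7,50,-20)
ρ-cycle length = 16 (tail of 1 descent step not counted)

16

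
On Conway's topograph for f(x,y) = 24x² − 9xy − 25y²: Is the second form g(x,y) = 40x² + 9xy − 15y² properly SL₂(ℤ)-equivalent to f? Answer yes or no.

D₁ = 2481, D₂ = 2481
river cycle of f (length 44): (-25, 9, 24), (24, 39, -10), (-10, 41, 20), (20, 39, -12), (-12, 33, 29), (29, 25, -16), (-16, 39, 15), (15, 21, -34), (-34, 47, 2), (2, 49, -10), … (34 more)
river cycle of g (length 44): (-15, 21, 34), (34, 47, -2), (-2, 49, 10), (10, 31, -38), (-38, 45, 3), (3, 45, -38), (-38, 31, 10), (10, 49, -2), (-2, 47, 34), (34, 21, -15), … (34 more)
cycles differ ⇒ inequivalent

no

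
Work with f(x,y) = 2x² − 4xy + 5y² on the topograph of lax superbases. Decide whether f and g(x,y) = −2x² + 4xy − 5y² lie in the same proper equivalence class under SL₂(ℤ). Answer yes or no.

D₁ = -24, D₂ = -24
f: translate: b→0 (≡-4 mod 4), so (2,-4,5)→(2,0,3)
f: reduced (well bottom): (2,0,3) with a≤c, −a<b≤a
g is negative-definite; reduce −g:
−g: translate: b→0 (≡-4 mod 4), so (2,-4,5)→(2,0,3)
−g: reduced (well bottom): (2,0,3) with a≤c, −a<b≤a
flip sign back: reduced form of g is (-2,0,-3)
reduced forms (2, 0, 3) vs (-2, 0, -3) ⇒ inequivalent

no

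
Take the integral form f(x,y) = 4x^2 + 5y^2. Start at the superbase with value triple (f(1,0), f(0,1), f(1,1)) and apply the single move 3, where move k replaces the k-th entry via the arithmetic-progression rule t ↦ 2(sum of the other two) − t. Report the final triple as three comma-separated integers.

start (4,5,9) = (f(1,0),f(0,1),f(1,1))
replace slot 3: 2·(4+5) − 9 = 9 → (4,5,9)

4,5,9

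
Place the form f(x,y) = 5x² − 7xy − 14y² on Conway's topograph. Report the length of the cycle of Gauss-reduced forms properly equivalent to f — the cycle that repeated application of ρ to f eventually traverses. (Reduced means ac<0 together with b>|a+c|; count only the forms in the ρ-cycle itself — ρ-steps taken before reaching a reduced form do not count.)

D = 329, ⌊√D⌋ = 18
descent: ρ → (-14,7,5)
descent: ρ → (5,13,-8)  [lands on river]
river: ρ → (-8,3,10)
river: ρ → (10,17,-1)
river: ρ → (-1,17,10)
river: ρ → (10,3,-8)
river: ρ → (-8,13,5)
river: ρ → (5,17,-2)
river: ρ → (-2,15,13)
river: ρ → (13,11,-4)
river: ρ → (-4,13,10)
river: ρ → (10,7,-7)
river: ρ → (-7,7,10)
river: ρ → (10,13,-4)
river: ρ → (-4,11,13)
river: ρ → (13,15,-2)
river: ρ → (-2,17,5)
ρ-cycle length = 16 (tail of 2 descent steps not counted)

16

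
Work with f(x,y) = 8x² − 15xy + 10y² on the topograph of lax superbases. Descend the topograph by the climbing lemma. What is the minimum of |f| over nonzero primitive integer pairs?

translate: b→1 (≡-15 mod 16), so (8,-15,10)→(8,1,3)
flip: (8,1,3)→(3,-1,8)
reduced (well bottom): (3,-1,8) with a≤c, −a<b≤a
well minimum = a = 3

3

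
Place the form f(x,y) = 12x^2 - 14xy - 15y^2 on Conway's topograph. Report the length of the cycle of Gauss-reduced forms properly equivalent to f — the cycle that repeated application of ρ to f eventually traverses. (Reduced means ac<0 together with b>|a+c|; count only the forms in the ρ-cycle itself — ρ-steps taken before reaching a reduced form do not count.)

D = 916, ⌊√D⌋ = 30
descent: ρ → (-15,14,12)  [lands on river]
river: ρ → (12,10,-17)
river: ρ → (-17,24,5)
river: ρ → (5,26,-12)
river: ρ → (-12,22,9)
river: ρ → (9,14,-20)
river: ρ → (-20,26,3)
river: ρ → (3,28,-11)
river: ρ → (-11,16,15)
river: ρ → (15,14,-12)
river: ρ → (-12,10,17)
river: ρ → (17,24,-5)
river: ρ → (-5,26,12)
river: ρ → (12,22,-9)
river: ρ → (-9,14,20)
river: ρ → (20,26,-3)
river: ρ → (-3,28,11)
river: ρ → (11,16,-15)
ρ-cycle length = 18 (tail of 1 descent step not counted)

18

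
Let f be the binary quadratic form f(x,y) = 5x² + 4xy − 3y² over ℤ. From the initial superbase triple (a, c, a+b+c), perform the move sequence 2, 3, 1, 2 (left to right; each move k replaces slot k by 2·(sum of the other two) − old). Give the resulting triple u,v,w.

start (5,-3,6) = (f(1,0),f(0,1),f(1,1))
replace slot 2: 2·(5+6) − (-3) = 25 → (5,25,6)
replace slot 3: 2·(5+25) − 6 = 54 → (5,25,54)
replace slot 1: 2·(25+54) − 5 = 153 → (153,25,54)
replace slot 2: 2·(153+54) − 25 = 389 → (153,389,54)

153,389,54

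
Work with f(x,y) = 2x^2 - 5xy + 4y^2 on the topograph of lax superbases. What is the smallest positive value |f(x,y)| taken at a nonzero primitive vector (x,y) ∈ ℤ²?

translate: b→-1 (≡-5 mod 4), so (2,-5,4)→(2,-1,1)
flip: (2,-1,1)→(1,1,2)
reduced (well bottom): (1,1,2) with a≤c, −a<b≤a
well minimum = a = 1

1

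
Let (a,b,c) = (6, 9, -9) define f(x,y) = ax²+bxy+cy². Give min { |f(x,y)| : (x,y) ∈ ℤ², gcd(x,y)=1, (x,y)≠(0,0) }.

river: ρ → (-9,9,6)
river: ρ → (6,15,-3)
river: ρ → (-3,15,6)
river: ρ → (6,9,-9)
closes: descent 0, river 4
min |a| on river = 3

3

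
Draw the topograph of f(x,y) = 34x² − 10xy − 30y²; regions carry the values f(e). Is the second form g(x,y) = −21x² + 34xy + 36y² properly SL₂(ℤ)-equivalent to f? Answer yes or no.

D₁ = 4180, D₂ = 4180
river cycle of f (length 4): (-30, 10, 34), (34, 58, -6), (-6, 62, 14), (14, 50, -30)
river cycle of g (length 14): (36, 38, -19), (-19, 38, 36), (36, 34, -21), (-21, 50, 20), (20, 30, -41), (-41, 52, 9), (9, 56, -29), (-29, 60, 5), (5, 60, -29), (-29, 56, 9), … (4 more)
cycles differ ⇒ inequivalent

no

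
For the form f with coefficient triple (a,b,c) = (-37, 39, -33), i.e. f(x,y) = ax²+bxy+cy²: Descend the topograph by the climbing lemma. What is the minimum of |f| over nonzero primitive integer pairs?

translate: b→35 (≡-39 mod 74), so (37,-39,33)→(37,35,31)
flip: (37,35,31)→(31,-35,37)
translate: b→27 (≡-35 mod 62), so (31,-35,37)→(31,27,33)
reduced (well bottom): (31,27,33) with a≤c, −a<b≤a
well minimum |f| = |-31| = 31 (negative-definite)

31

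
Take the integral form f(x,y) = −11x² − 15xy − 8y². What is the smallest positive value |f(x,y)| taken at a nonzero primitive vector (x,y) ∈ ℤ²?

translate: b→-7 (≡15 mod 22), so (11,15,8)→(11,-7,4)
flip: (11,-7,4)→(4,7,11)
translate: b→-1 (≡7 mod 8), so (4,7,11)→(4,-1,8)
reduced (well bottom): (4,-1,8) with a≤c, −a<b≤a
well minimum |f| = |-4| = 4 (negative-definite)

4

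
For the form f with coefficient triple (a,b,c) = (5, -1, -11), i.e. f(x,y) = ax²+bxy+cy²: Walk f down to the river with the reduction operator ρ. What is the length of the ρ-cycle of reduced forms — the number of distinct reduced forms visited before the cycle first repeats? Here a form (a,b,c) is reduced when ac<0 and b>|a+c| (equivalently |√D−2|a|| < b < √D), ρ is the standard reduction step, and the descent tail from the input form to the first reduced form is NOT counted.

D = 221, ⌊√D⌋ = 14
descent: ρ → (-11,1,5)
descent: ρ → (5,9,-7)  [lands on river]
river: ρ → (-7,5,7)
river: ρ → (7,9,-5)
river: ρ → (-5,11,5)
ρ-cycle length = 4 (tail of 2 descent steps not counted)

4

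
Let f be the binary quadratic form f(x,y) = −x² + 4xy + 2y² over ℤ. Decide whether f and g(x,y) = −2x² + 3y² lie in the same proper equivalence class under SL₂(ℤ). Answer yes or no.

D₁ = 24, D₂ = 24
river cycle of f (length 2): (2, 4, -1), (-1, 4, 2)
river cycle of g (length 2): (-2, 4, 1), (1, 4, -2)
cycles differ ⇒ inequivalent

no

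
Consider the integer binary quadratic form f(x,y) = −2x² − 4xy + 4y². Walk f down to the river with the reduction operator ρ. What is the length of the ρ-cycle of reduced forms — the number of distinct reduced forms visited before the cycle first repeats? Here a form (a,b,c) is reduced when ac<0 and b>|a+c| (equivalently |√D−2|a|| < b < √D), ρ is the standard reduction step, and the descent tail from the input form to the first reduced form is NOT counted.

D = 48, ⌊√D⌋ = 6
descent: ρ → (4,4,-2)  [lands on river]
river: ρ → (-2,4,4)
ρ-cycle length = 2 (tail of 1 descent step not counted)

2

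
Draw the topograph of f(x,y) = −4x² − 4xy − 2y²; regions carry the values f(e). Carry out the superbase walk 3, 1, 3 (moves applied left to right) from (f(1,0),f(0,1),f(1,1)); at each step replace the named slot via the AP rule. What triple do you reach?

start (-4,-2,-10) = (f(1,0),f(0,1),f(1,1))
replace slot 3: 2·((-4)+(-2)) − (-10) = -2 → (-4,-2,-2)
replace slot 1: 2·((-2)+(-2)) − (-4) = -4 → (-4,-2,-2)
replace slot 3: 2·((-4)+(-2)) − (-2) = -10 → (-4,-2,-10)

-4,-2,-10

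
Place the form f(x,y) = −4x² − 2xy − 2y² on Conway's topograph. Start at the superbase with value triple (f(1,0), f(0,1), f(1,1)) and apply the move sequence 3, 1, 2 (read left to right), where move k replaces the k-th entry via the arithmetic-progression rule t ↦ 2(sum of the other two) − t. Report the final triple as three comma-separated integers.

start (-4,-2,-8) = (f(1,0),f(0,1),f(1,1))
replace slot 3: 2·((-4)+(-2)) − (-8) = -4 → (-4,-2,-4)
replace slot 1: 2·((-2)+(-4)) − (-4) = -8 → (-8,-2,-4)
replace slot 2: 2·((-8)+(-4)) − (-2) = -22 → (-8,-22,-4)

-8,-22,-4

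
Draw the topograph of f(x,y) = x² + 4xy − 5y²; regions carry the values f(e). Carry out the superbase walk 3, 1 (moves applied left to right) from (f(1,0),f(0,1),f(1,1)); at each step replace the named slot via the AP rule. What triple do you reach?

start (1,-5,0) = (f(1,0),f(0,1),f(1,1))
replace slot 3: 2·(1+(-5)) − 0 = -8 → (1,-5,-8)
replace slot 1: 2·((-5)+(-8)) − 1 = -27 → (-27,-5,-8)

-27,-5,-8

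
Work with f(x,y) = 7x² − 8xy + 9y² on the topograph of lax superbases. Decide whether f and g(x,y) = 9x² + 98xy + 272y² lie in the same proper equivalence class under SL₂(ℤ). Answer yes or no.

D₁ = -188, D₂ = -188
f: translate: b→6 (≡-8 mod 14), so (7,-8,9)→(7,6,8)
f: reduced (well bottom): (7,6,8) with a≤c, −a<b≤a
g: translate: b→8 (≡98 mod 18), so (9,98,272)→(9,8,7)
g: flip: (9,8,7)→(7,-8,9)
g: translate: b→6 (≡-8 mod 14), so (7,-8,9)→(7,6,8)
g: reduced (well bottom): (7,6,8) with a≤c, −a<b≤a
reduced forms (7, 6, 8) vs (7, 6, 8) ⇒ equivalent

yes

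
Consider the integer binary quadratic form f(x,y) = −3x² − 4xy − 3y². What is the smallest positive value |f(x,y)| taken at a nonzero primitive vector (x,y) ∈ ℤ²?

translate: b→-2 (≡4 mod 6), so (3,4,3)→(3,-2,2)
flip: (3,-2,2)→(2,2,3)
reduced (well bottom): (2,2,3) with a≤c, −a<b≤a
well minimum |f| = |-2| = 2 (negative-definite)

2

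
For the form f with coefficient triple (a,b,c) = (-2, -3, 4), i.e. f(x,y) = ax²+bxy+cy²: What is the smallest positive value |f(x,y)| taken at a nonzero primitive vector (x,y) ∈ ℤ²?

descent: ρ → (4,3,-2)  [lands on river]
river: ρ → (-2,5,2)
river: ρ → (2,3,-4)
river: ρ → (-4,5,1)
river: ρ → (1,5,-4)
river: ρ → (-4,3,2)
river: ρ → (2,5,-2)
river: ρ → (-2,3,4)
river: ρ → (4,5,-1)
river: ρ → (-1,5,4)
closes: descent 1, river 10
min |a| on river = 1

1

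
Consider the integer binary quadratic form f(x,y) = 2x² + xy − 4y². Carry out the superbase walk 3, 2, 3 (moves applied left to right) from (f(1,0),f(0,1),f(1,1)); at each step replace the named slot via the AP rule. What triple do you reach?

start (2,-4,-1) = (f(1,0),f(0,1),f(1,1))
replace slot 3: 2·(2+(-4)) − (-1) = -3 → (2,-4,-3)
replace slot 2: 2·(2+(-3)) − (-4) = 2 → (2,2,-3)
replace slot 3: 2·(2+2) − (-3) = 11 → (2,2,11)

2,2,11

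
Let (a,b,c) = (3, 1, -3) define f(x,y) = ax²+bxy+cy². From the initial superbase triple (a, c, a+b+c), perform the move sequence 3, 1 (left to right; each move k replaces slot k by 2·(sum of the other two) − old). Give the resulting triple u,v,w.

start (3,-3,1) = (f(1,0),f(0,1),f(1,1))
replace slot 3: 2·(3+(-3)) − 1 = -1 → (3,-3,-1)
replace slot 1: 2·((-3)+(-1)) − 3 = -11 → (-11,-3,-1)

-11,-3,-1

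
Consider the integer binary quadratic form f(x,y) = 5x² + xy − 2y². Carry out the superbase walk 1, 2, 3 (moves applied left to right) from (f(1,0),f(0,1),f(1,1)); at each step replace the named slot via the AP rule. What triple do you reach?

start (5,-2,4) = (f(1,0),f(0,1),f(1,1))
replace slot 1: 2·((-2)+4) − 5 = -1 → (-1,-2,4)
replace slot 2: 2·((-1)+4) − (-2) = 8 → (-1,8,4)
replace slot 3: 2·((-1)+8) − 4 = 10 → (-1,8,10)

-1,8,10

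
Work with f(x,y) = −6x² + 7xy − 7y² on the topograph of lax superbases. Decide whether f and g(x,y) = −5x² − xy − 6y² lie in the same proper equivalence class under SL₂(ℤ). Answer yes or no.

D₁ = -119, D₂ = -119
f is negative-definite; reduce −f:
−f: translate: b→5 (≡-7 mod 12), so (6,-7,7)→(6,5,6)
−f: reduced (well bottom): (6,5,6) with a≤c, −a<b≤a
flip sign back: reduced form of f is (-6,-5,-6)
g is negative-definite; reduce −g:
−g: reduced (well bottom): (5,1,6) with a≤c, −a<b≤a
flip sign back: reduced form of g is (-5,-1,-6)
reduced forms (-6, -5, -6) vs (-5, -1, -6) ⇒ inequivalent

no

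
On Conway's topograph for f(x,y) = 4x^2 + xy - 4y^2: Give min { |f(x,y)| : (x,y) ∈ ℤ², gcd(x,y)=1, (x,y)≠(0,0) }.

river: ρ → (-4,7,1)
river: ρ → (1,7,-4)
river: ρ → (-4,1,4)
river: ρ → (4,7,-1)
river: ρ → (-1,7,4)
river: ρ → (4,1,-4)
closes: descent 0, river 6
min |a| on river = 1

1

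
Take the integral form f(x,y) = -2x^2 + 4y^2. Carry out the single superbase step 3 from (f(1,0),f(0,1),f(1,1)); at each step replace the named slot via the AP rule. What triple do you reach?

start (-2,4,2) = (f(1,0),f(0,1),f(1,1))
replace slot 3: 2·((-2)+4) − 2 = 2 → (-2,4,2)

-2,4,2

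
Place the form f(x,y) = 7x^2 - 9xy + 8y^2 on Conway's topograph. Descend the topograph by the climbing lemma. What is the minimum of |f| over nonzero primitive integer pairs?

translate: b→5 (≡-9 mod 14), so (7,-9,8)→(7,5,6)
flip: (7,5,6)→(6,-5,7)
reduced (well bottom): (6,-5,7) with a≤c, −a<b≤a
well minimum = a = 6

6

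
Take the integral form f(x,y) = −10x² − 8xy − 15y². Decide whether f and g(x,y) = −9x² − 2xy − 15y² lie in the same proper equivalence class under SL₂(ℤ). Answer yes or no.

D₁ = -536, D₂ = -536
f is negative-definite; reduce −f:
−f: reduced (well bottom): (10,8,15) with a≤c, −a<b≤a
flip sign back: reduced form of f is (-10,-8,-15)
g is negative-definite; reduce −g:
−g: reduced (well bottom): (9,2,15) with a≤c, −a<b≤a
flip sign back: reduced form of g is (-9,-2,-15)
reduced forms (-10, -8, -15) vs (-9, -2, -15) ⇒ inequivalent

no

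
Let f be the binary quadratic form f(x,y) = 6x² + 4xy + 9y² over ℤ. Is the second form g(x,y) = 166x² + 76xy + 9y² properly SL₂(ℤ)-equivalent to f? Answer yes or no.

D₁ = -200, D₂ = -200
f: reduced (well bottom): (6,4,9) with a≤c, −a<b≤a
g: flip: (166,76,9)→(9,-76,166)
g: translate: b→-4 (≡-76 mod 18), so (9,-76,166)→(9,-4,6)
g: flip: (9,-4,6)→(6,4,9)
g: reduced (well bottom): (6,4,9) with a≤c, −a<b≤a
reduced forms (6, 4, 9) vs (6, 4, 9) ⇒ equivalent

yes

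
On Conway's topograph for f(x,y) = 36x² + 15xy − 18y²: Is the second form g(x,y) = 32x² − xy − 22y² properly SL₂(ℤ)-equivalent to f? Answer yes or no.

D₁ = 2817, D₂ = 2817
river cycle of f (length 38): (-18, 21, 33), (33, 45, -6), (-6, 51, 9), (9, 39, -36), (-36, 33, 12), (12, 39, -27), (-27, 15, 24), (24, 33, -18), (-18, 39, 18), (18, 33, -24), … (28 more)
river cycle of g (length 34): (-22, 45, 9), (9, 45, -22), (-22, 43, 11), (11, 45, -18), (-18, 27, 29), (29, 31, -16), (-16, 33, 27), (27, 21, -22), (-22, 23, 26), (26, 29, -19), … (24 more)
cycles differ ⇒ inequivalent

no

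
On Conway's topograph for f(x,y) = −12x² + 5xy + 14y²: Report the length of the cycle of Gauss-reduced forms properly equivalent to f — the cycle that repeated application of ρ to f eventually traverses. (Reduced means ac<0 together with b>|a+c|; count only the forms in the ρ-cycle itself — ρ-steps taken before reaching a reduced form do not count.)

D = 697, ⌊√D⌋ = 26
river: ρ → (14,23,-3)
river: ρ → (-3,25,6)
river: ρ → (6,23,-7)
river: ρ → (-7,19,12)
river: ρ → (12,5,-14)
river: ρ → (-14,23,3)
river: ρ → (3,25,-6)
river: ρ → (-6,23,7)
river: ρ → (7,19,-12)
river: ρ → (-12,5,14)
ρ-cycle length = 10 (tail of 0 descent steps not counted)

10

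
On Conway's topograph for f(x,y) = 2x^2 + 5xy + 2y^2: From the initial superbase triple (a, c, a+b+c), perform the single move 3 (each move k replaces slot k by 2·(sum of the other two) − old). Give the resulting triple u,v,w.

start (2,2,9) = (f(1,0),f(0,1),f(1,1))
replace slot 3: 2·(2+2) − 9 = -1 → (2,2,-1)

2,2,-1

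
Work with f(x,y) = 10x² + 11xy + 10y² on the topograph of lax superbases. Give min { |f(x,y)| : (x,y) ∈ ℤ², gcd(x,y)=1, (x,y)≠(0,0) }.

translate: b→-9 (≡11 mod 20), so (10,11,10)→(10,-9,9)
flip: (10,-9,9)→(9,9,10)
reduced (well bottom): (9,9,10) with a≤c, −a<b≤a
well minimum = a = 9

9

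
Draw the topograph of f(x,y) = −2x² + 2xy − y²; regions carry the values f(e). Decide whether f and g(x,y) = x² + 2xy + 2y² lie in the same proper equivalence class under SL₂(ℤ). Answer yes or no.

D₁ = -4, D₂ = -4
f is negative-definite; reduce −f:
−f: translate: b→2 (≡-2 mod 4), so (2,-2,1)→(2,2,1)
−f: flip: (2,2,1)→(1,-2,2)
−f: translate: b→0 (≡-2 mod 2), so (1,-2,2)→(1,0,1)
−f: reduced (well bottom): (1,0,1) with a≤c, −a<b≤a
flip sign back: reduced form of f is (-1,0,-1)
g: translate: b→0 (≡2 mod 2), so (1,2,2)→(1,0,1)
g: reduced (well bottom): (1,0,1) with a≤c, −a<b≤a
reduced forms (-1, 0, -1) vs (1, 0, 1) ⇒ inequivalent

no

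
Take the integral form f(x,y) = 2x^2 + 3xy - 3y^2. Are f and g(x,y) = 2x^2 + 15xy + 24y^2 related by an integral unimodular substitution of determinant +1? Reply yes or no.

D₁ = 33, D₂ = 33
river cycle of f (length 4): (-3, 3, 2), (2, 5, -1), (-1, 5, 2), (2, 3, -3)
river cycle of g (length 4): (2, 3, -3), (-3, 3, 2), (2, 5, -1), (-1, 5, 2)
cycles coincide ⇒ equivalent

yes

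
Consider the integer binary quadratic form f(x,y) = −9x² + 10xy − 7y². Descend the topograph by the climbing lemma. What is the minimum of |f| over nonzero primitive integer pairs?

translate: b→8 (≡-10 mod 18), so (9,-10,7)→(9,8,6)
flip: (9,8,6)→(6,-8,9)
translate: b→4 (≡-8 mod 12), so (6,-8,9)→(6,4,7)
reduced (well bottom): (6,4,7) with a≤c, −a<b≤a
well minimum |f| = |-6| = 6 (negative-definite)

6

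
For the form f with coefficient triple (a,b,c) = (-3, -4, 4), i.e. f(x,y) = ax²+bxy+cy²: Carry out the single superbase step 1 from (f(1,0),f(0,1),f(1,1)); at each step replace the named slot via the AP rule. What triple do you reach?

start (-3,4,-3) = (f(1,0),f(0,1),f(1,1))
replace slot 1: 2·(4+(-3)) − (-3) = 5 → (5,4,-3)

5,4,-3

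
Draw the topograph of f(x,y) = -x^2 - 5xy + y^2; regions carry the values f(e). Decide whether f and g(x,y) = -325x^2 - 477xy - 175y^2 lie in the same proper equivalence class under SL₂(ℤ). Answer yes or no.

D₁ = 29, D₂ = 29
river cycle of f (length 2): (1, 5, -1), (-1, 5, 1)
river cycle of g (length 2): (-1, 5, 1), (1, 5, -1)
cycles coincide ⇒ equivalent

yes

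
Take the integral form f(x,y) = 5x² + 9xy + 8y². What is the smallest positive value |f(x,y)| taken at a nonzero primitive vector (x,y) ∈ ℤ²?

translate: b→-1 (≡9 mod 10), so (5,9,8)→(5,-1,4)
flip: (5,-1,4)→(4,1,5)
reduced (well bottom): (4,1,5) with a≤c, −a<b≤a
well minimum = a = 4

4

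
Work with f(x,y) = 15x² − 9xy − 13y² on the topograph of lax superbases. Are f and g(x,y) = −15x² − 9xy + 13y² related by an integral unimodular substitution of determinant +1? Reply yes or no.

D₁ = 861, D₂ = 861
river cycle of f (length 8): (-13, 9, 15), (15, 21, -7), (-7, 21, 15), (15, 9, -13), (-13, 17, 11), (11, 27, -3), (-3, 27, 11), (11, 17, -13)
river cycle of g (length 8): (13, 9, -15), (-15, 21, 7), (7, 21, -15), (-15, 9, 13), (13, 17, -11), (-11, 27, 3), (3, 27, -11), (-11, 17, 13)
cycles differ ⇒ inequivalent

no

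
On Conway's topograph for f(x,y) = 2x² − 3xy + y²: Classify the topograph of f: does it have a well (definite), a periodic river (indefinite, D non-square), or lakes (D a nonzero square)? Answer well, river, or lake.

D = b²−4ac = (-3)² − 4·2·1 = 1
D = 1² is a perfect square ⇒ form factors over ℤ ⇒ lakes

lake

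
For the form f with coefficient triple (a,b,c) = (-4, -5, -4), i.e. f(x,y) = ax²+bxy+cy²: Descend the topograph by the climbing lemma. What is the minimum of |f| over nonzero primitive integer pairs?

translate: b→-3 (≡5 mod 8), so (4,5,4)→(4,-3,3)
flip: (4,-3,3)→(3,3,4)
reduced (well bottom): (3,3,4) with a≤c, −a<b≤a
well minimum |f| = |-3| = 3 (negative-definite)

3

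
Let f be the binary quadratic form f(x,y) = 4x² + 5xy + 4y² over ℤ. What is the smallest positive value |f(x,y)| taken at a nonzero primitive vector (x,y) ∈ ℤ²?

translate: b→-3 (≡5 mod 8), so (4,5,4)→(4,-3,3)
flip: (4,-3,3)→(3,3,4)
reduced (well bottom): (3,3,4) with a≤c, −a<b≤a
well minimum = a = 3

3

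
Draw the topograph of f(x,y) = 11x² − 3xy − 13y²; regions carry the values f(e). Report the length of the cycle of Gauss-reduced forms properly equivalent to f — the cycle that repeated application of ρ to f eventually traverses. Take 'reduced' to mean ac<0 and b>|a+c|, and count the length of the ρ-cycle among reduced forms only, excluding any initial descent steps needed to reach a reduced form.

D = 581, ⌊√D⌋ = 24
descent: ρ → (-13,3,11)  [lands on river]
river: ρ → (11,19,-5)
river: ρ → (-5,21,7)
river: ρ → (7,21,-5)
river: ρ → (-5,19,11)
river: ρ → (11,3,-13)
river: ρ → (-13,23,1)
river: ρ → (1,23,-13)
ρ-cycle length = 8 (tail of 1 descent step not counted)

8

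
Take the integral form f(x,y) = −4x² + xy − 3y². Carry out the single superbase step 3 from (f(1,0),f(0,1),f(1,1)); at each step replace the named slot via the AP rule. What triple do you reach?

start (-4,-3,-6) = (f(1,0),f(0,1),f(1,1))
replace slot 3: 2·((-4)+(-3)) − (-6) = -8 → (-4,-3,-8)

-4,-3,-8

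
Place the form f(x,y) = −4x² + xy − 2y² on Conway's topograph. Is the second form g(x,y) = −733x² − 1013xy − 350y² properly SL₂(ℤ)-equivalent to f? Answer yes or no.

D₁ = -31, D₂ = -31
f is negative-definite; reduce −f:
−f: flip: (4,-1,2)→(2,1,4)
−f: reduced (well bottom): (2,1,4) with a≤c, −a<b≤a
flip sign back: reduced form of f is (-2,-1,-4)
g is negative-definite; reduce −g:
−g: translate: b→-453 (≡1013 mod 1466), so (733,1013,350)→(733,-453,70)
−g: flip: (733,-453,70)→(70,453,733)
−g: translate: b→33 (≡453 mod 140), so (70,453,733)→(70,33,4)
−g: flip: (70,33,4)→(4,-33,70)
−g: translate: b→-1 (≡-33 mod 8), so (4,-33,70)→(4,-1,2)
−g: flip: (4,-1,2)→(2,1,4)
−g: reduced (well bottom): (2,1,4) with a≤c, −a<b≤a
flip sign back: reduced form of g is (-2,-1,-4)
reduced forms (-2, -1, -4) vs (-2, -1, -4) ⇒ equivalent

yes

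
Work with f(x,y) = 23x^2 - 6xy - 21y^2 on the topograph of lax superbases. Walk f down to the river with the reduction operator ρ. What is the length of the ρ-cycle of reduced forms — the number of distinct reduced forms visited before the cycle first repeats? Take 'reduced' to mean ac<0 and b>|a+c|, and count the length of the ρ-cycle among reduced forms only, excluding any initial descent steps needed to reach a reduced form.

D = 1968, ⌊√D⌋ = 44
descent: ρ → (-21,6,23)  [lands on river]
river: ρ → (23,40,-4)
river: ρ → (-4,40,23)
river: ρ → (23,6,-21)
river: ρ → (-21,36,8)
river: ρ → (8,44,-1)
river: ρ → (-1,44,8)
river: ρ → (8,36,-21)
ρ-cycle length = 8 (tail of 1 descent step not counted)

8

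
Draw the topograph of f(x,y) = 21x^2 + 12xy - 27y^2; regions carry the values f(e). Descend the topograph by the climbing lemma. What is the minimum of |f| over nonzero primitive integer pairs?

river: ρ → (-27,42,6)
river: ρ → (6,42,-27)
river: ρ → (-27,12,21)
river: ρ → (21,30,-18)
river: ρ → (-18,42,9)
river: ρ → (9,48,-3)
river: ρ → (-3,48,9)
river: ρ → (9,42,-18)
river: ρ → (-18,30,21)
river: ρ → (21,12,-27)
closes: descent 0, river 10
min |a| on river = 3

3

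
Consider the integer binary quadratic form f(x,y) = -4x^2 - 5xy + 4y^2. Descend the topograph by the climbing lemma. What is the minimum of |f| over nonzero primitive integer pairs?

descent: ρ → (4,5,-4)  [lands on river]
river: ρ → (-4,3,5)
river: ρ → (5,7,-2)
river: ρ → (-2,9,1)
river: ρ → (1,9,-2)
river: ρ → (-2,7,5)
river: ρ → (5,3,-4)
river: ρ → (-4,5,4)
river: ρ → (4,3,-5)
river: ρ → (-5,7,2)
river: ρ → (2,9,-1)
river: ρ → (-1,9,2)
river: ρ → (2,7,-5)
river: ρ → (-5,3,4)
closes: descent 1, river 14
min |a| on river = 1

1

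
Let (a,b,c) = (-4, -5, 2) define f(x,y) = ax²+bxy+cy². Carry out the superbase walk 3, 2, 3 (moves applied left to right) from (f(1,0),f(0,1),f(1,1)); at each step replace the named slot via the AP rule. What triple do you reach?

start (-4,2,-7) = (f(1,0),f(0,1),f(1,1))
replace slot 3: 2·((-4)+2) − (-7) = 3 → (-4,2,3)
replace slot 2: 2·((-4)+3) − 2 = -4 → (-4,-4,3)
replace slot 3: 2·((-4)+(-4)) − 3 = -19 → (-4,-4,-19)

-4,-4,-19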